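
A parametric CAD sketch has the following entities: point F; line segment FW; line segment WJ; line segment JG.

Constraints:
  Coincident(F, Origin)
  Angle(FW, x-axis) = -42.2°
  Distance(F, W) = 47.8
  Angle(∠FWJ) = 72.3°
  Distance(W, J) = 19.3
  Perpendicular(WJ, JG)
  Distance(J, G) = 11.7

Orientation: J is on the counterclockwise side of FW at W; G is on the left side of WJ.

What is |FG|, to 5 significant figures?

34.171

F is at the origin; FW runs at -42.2° with length 47.8, so W = 47.8·(cos -42.2°, sin -42.2°) = (35.410, -32.108). ∠FWJ = 72.3°, so WJ runs at -42.2° + (180° − 72.3°) = 65.500° from the x-axis; with |WJ| = 19.3, J = W + 19.3·(cos 65.500°, sin 65.500°) = (43.414, -14.546). The perpendicularity gives JG at right angles to WJ; with |JG| = 11.7 on the left of WJ, G = J + 11.7·(-0.90996, 0.41469) = (32.767, -9.6941). Then |FG| = |G − F| = 34.171.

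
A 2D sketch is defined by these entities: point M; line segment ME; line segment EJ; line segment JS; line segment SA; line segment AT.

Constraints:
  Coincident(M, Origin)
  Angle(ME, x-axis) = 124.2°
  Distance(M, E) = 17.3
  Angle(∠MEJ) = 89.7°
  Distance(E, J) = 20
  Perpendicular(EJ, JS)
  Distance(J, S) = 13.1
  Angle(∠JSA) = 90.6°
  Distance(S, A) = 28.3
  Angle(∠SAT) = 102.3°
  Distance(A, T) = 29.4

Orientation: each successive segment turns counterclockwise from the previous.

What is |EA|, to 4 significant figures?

15.76

The perpendicularity gives JS at right angles to EJ, so JS runs at -55.50°; with |JS| = 13.1, S = (-18.79, -7.816). ∠JSA = 90.6° gives SA at 33.90° from the x-axis; with |SA| = 28.3, A = (4.703, 7.969). Then |EA| = |A − E| = 15.76.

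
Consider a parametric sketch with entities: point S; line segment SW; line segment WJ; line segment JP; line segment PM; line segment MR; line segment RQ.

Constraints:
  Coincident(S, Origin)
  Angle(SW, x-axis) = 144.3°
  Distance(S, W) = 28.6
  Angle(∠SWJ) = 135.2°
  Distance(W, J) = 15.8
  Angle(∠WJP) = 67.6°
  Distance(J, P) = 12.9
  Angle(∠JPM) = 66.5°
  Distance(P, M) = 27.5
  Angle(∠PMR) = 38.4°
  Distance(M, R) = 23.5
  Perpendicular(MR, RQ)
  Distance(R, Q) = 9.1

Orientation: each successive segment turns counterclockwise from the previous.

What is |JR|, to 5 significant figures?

4.8140

S is at the origin; SW runs at 144.3° with length 28.6, so W = (-23.226, 16.689). ∠SWJ = 135.2° gives WJ at -170.90° from the x-axis; with |WJ| = 15.8, J = (-38.827, 14.190). ∠WJP = 67.6° gives JP at -58.500° from the x-axis; with |JP| = 12.9, P = (-32.086, 3.1913). ∠JPM = 66.5° gives PM at 55.000° from the x-axis; with |PM| = 27.5, M = (-16.313, 25.718). ∠PMR = 38.4° gives MR at -163.40° from the x-axis; with |MR| = 23.5, R = (-38.834, 19.004). Then |JR| = |R − J| = 4.8140.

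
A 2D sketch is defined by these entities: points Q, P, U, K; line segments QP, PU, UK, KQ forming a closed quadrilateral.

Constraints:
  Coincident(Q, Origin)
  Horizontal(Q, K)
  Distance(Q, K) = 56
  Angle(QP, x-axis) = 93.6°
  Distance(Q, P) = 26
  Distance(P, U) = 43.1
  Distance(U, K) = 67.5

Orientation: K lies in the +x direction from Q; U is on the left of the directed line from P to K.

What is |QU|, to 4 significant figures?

64.88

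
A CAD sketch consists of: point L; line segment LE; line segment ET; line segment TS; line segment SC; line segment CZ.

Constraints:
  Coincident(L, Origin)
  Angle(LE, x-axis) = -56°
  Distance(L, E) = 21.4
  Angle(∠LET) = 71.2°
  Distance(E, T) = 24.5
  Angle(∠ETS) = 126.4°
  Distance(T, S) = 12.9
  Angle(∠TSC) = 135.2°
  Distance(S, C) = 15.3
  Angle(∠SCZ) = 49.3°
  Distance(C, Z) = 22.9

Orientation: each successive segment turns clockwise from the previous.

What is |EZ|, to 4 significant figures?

17.04

L is at the origin; LE runs at -56.0° with length 21.4, so E = (11.97, -17.74). ∠LET = 71.2° gives ET at -164.8° from the x-axis; with |ET| = 24.5, T = (-11.68, -24.17). ∠ETS = 126.4° gives TS at 141.6° from the x-axis; with |TS| = 12.9, S = (-21.79, -16.15). ∠TSC = 135.2° gives SC at 96.80° from the x-axis; with |SC| = 15.3, C = (-23.60, -0.9599). ∠SCZ = 49.3° gives CZ at -33.90° from the x-axis; with |CZ| = 22.9, Z = (-4.590, -13.73). Then |EZ| = |Z − E| = 17.04.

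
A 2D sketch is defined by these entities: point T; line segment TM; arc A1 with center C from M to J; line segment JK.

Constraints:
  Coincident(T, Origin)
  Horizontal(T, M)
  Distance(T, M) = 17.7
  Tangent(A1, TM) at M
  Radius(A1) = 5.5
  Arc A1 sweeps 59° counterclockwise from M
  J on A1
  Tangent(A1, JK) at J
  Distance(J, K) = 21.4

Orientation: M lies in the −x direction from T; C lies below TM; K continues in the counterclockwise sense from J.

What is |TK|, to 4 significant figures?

39.49

On A1, M sits at bearing 90° from C; a 59° counterclockwise sweep puts J at bearing 149°, so J = C + 5.5·(cos 149°, sin 149°) = (-22.41, -2.667). Tangency of A1 to JK means the radius CJ is perpendicular to JK, so JK runs along (−sin 149°, cos 149°); with |JK| = 21.4, K = (-33.44, -21.01). Then |TK| = |K − T| = 39.49.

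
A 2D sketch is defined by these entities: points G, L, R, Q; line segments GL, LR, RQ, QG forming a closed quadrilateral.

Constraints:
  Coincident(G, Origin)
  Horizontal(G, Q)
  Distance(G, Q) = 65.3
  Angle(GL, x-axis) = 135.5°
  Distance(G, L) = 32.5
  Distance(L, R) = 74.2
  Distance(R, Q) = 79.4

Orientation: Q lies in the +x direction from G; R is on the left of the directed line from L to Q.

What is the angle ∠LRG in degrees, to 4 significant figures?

24.23°

Checks: |LR| = 74.20 ✓; |RQ| = 79.40 ✓.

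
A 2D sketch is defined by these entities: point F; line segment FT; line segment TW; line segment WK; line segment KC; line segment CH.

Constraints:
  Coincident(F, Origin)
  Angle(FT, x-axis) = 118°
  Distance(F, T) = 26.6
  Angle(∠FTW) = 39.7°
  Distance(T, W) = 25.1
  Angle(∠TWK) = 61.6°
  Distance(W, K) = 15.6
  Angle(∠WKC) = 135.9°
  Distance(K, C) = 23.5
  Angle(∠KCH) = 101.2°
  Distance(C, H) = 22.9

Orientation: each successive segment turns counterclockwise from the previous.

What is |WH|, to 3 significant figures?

40.8

F is at the origin; FT runs at 118.0° with length 26.6, so T = (-12.5, 23.5). ∠FTW = 39.7° gives TW at -102° from the x-axis; with |TW| = 25.1, W = (-17.6, -1.09). ∠TWK = 61.6° gives WK at 16.7° from the x-axis; with |WK| = 15.6, K = (-2.64, 3.39). ∠WKC = 135.9° gives KC at 60.8° from the x-axis; with |KC| = 23.5, C = (8.83, 23.9). ∠KCH = 101.2° gives CH at 140° from the x-axis; with |CH| = 22.9, H = (-8.61, 38.7). Then |WH| = |H − W| = 40.8.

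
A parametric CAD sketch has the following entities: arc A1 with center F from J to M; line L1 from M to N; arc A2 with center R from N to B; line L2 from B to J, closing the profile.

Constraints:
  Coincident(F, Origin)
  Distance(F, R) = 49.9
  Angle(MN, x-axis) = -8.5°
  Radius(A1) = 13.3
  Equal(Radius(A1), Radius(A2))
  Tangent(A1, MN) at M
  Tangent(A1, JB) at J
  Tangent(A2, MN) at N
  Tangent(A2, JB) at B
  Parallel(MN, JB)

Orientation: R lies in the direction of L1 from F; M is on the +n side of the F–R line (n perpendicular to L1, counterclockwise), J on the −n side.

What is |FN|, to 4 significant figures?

51.64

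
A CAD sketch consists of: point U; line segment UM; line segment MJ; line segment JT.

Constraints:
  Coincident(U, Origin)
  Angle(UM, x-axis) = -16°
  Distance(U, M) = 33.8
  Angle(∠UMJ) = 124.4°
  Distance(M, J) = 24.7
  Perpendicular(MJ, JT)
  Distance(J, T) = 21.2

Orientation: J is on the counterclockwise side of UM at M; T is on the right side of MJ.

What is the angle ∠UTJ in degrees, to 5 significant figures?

41.739°

∠UMJ = 124.4°, so MJ runs at -16.0° + (180° − 124.4°) = 39.600° from the x-axis; with |MJ| = 24.7, J = M + 24.7·(cos 39.600°, sin 39.600°) = (51.522, 6.4278). MJ ⟂ JT; with |JT| = 21.2 on the right of MJ, T = J + 21.2·(0.63742, -0.77051) = (65.036, -9.9071). Then cos ∠UTJ = TU·TJ / (|TU||TJ|), giving 41.739°.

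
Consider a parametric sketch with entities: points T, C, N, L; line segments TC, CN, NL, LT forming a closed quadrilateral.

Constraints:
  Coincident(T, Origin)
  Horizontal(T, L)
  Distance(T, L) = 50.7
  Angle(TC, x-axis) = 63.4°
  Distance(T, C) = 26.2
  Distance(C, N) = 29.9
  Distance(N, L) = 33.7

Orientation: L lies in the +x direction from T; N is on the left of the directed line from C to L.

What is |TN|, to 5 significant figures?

51.547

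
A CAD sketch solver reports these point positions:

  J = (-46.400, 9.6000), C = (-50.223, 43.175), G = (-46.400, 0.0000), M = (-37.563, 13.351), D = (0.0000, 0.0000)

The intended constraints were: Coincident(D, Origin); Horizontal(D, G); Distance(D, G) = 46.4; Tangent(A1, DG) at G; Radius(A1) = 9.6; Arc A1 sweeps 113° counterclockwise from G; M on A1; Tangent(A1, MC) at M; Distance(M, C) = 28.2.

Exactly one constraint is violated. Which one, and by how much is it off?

Distance(M, C) = 28.2 — off by 4.20.

D = (0.00, 0.00) ✓; D.y = 0.00, G.y = 0.00 ✓; |DG| = 46.40 ✓; ∠(JG, GD) = 90.00° ✓; |JG| = 9.600 ✓; bearing(J→M) − bearing(J→G) = 113.0° ✓; |JM| = 9.600 ✓; ∠(JM, MC) = 90.00° ✓; |MC| = 32.40 ✗.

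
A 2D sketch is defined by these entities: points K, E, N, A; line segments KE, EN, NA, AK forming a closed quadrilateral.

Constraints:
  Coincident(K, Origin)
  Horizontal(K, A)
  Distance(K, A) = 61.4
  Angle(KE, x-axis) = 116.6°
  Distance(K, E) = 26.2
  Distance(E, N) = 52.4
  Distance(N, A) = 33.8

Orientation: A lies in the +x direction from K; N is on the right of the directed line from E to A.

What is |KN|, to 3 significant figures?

30.5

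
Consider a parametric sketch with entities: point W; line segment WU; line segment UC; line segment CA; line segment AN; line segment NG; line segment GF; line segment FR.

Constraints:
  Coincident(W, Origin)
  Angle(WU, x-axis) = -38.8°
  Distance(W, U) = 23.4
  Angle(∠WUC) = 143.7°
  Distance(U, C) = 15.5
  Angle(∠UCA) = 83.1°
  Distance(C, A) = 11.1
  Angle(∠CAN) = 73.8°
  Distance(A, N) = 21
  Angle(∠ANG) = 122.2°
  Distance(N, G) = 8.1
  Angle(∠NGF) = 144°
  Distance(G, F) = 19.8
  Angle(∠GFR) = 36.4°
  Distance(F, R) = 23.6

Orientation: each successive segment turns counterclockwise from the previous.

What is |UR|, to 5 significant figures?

6.4350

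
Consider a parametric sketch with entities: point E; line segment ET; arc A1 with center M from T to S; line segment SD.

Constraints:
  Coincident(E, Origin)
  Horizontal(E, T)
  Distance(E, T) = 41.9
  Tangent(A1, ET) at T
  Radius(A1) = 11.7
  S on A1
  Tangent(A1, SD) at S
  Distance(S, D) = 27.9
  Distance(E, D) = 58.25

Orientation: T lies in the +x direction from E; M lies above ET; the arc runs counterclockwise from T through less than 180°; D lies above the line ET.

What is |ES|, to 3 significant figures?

55.1

E is at the origin; E and T share the same y with |ET| = 41.9 and T on the +x side, so T = (41.9, 0.00). The tangent condition forces MT to be normal to ET, so M = T + (0, 11.7) = (41.9, 11.7). Since MS ⟂ SD (tangency), |MD| = √(11.7² + 27.9²) = 30.3 regardless of where S sits on A1. So D lies on both circle(E, 58.25) and circle(M, 30.3); the above-ET intersection is D = (40.4, 41.9). S is the foot of the tangent from D: S = (52.5, 16.7).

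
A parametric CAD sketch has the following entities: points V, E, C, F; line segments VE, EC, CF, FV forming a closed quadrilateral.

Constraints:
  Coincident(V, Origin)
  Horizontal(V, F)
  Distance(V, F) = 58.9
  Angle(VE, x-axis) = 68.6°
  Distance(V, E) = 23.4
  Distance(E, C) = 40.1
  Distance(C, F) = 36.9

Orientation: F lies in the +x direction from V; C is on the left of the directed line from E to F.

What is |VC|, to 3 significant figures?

58.0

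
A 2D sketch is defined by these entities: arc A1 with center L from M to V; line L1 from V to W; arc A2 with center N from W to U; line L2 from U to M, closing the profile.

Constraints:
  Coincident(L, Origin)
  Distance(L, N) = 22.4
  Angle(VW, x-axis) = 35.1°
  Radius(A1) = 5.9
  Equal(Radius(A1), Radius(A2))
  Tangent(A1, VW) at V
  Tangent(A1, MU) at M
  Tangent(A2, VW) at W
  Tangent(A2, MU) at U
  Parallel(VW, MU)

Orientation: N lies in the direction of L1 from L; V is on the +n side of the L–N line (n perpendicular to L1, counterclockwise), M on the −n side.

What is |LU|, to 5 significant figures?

23.164

Tangency of A1 to both parallel lines with radius 5.9 puts V and M at L ± 5.9·n: V = (-3.3925, 4.8271), M = (3.3925, -4.8271). Equal radii place W and U the same way about N: W = N + 5.9·n = (14.934, 17.707), U = N − 5.9·n = (21.719, 8.0530). Then |LU| = |U − L| = 23.164.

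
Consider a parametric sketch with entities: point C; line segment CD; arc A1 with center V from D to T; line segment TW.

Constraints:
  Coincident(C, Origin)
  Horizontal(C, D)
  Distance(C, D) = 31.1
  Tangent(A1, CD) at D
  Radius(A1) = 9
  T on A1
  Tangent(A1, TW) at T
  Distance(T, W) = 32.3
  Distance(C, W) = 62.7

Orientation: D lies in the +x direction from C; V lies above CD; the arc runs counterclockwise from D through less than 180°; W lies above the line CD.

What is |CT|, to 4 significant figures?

39.81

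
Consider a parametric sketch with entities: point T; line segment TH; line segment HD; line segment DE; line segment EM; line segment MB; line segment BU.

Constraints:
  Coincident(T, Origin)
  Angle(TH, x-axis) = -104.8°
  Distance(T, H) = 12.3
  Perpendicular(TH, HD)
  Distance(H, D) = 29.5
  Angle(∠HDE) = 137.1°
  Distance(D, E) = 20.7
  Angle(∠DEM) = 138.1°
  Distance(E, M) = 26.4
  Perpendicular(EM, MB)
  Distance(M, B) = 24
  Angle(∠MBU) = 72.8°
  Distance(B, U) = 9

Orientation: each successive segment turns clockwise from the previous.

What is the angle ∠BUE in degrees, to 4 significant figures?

147.0°

EM ⟂ MB, so MB runs at -9.600°; with |MB| = 24.0, B = (-14.66, 35.17). ∠MBU = 72.8° gives BU at -116.8° from the x-axis; with |BU| = 9.0, U = (-18.72, 27.14). Then cos ∠BUE = UB·UE / (|UB||UE|), giving 147.0°.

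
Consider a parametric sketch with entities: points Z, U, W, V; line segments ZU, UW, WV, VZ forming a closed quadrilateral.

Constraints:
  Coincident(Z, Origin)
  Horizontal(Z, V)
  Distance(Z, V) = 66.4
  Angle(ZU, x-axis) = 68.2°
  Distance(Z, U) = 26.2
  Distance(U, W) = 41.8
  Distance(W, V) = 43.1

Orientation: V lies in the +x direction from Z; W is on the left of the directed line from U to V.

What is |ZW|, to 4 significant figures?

62.63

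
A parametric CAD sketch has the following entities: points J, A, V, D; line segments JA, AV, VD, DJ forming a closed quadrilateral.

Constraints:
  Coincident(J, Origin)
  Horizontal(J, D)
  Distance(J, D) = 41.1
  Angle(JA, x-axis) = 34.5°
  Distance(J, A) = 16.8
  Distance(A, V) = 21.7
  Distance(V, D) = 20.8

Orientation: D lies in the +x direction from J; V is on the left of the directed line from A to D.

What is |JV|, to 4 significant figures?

38.41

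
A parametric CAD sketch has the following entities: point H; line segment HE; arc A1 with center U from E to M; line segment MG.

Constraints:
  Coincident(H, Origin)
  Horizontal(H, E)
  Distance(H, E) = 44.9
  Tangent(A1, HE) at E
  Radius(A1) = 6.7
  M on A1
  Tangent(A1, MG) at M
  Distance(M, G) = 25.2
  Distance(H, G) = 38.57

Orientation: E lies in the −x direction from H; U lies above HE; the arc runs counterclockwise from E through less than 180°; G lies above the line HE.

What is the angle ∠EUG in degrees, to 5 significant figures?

139.55°

H is at the origin; H and E share the same y with |HE| = 44.9 and E on the −x side, so E = (-44.900, 0.0000). The tangent condition forces UE to be normal to HE, so U = E + (0, 6.7) = (-44.900, 6.7000). Since UM ⟂ MG (tangency), |UG| = √(6.7² + 25.2²) = 26.075 regardless of where M sits on A1. So G lies on both circle(H, 38.57) and circle(U, 26.075); the above-HE intersection is G = (-27.984, 26.544). M is the foot of the tangent from G: M = (-38.856, 3.8094).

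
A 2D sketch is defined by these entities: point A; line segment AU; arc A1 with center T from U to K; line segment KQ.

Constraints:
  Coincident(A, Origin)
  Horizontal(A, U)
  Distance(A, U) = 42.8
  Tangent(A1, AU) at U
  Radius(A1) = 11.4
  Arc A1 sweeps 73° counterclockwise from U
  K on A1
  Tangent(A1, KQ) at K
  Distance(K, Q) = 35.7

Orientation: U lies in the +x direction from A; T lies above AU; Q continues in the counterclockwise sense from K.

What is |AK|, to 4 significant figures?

54.30

The tangent condition forces TU to be normal to AU, so T = U + (0, 11.4) = (42.80, 11.40). On A1, U sits at bearing -90° from T; a 73° counterclockwise sweep puts K at bearing -17°, so K = T + 11.4·(cos -17°, sin -17°) = (53.70, 8.067). Then |AK| = |K − A| = 54.30.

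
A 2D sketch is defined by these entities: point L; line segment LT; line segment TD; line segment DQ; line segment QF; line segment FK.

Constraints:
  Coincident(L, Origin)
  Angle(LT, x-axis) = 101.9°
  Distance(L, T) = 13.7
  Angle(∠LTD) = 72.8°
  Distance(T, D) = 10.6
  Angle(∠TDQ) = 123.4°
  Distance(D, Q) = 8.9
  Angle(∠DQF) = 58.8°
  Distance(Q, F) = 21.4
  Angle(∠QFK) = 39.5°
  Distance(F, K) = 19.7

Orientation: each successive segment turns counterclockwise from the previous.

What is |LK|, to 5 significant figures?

18.565

L is at the origin; LT runs at 101.9° with length 13.7, so T = (-2.8250, 13.406). ∠LTD = 72.8° gives TD at -150.90° from the x-axis; with |TD| = 10.6, D = (-12.087, 8.2504). ∠TDQ = 123.4° gives DQ at -94.300° from the x-axis; with |DQ| = 8.9, Q = (-12.754, -0.62453). ∠DQF = 58.8° gives QF at 26.900° from the x-axis; with |QF| = 21.4, F = (6.3302, 9.0576). ∠QFK = 39.5° gives FK at 167.40° from the x-axis; with |FK| = 19.7, K = (-12.895, 13.355). Then |LK| = |K − L| = 18.565.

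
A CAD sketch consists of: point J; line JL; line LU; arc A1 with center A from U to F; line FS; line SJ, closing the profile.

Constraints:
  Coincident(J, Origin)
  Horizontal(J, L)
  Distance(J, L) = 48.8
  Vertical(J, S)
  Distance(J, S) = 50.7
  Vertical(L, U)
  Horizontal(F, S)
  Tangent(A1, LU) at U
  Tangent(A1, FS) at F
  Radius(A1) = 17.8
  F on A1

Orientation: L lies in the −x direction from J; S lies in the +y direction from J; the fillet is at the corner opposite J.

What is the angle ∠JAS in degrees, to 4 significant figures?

76.57°

J is at the origin; J and L share the same y with |JL| = 48.8 and L on the −x side, so L = (-48.80, 0.000). J and S share the same x with |JS| = 50.7 and S on the +y side, so S = (0.000, 50.70). The virtual corner opposite J is at (-48.80, 50.70). The tangent condition forces AU to be normal to LU and since A1 is tangent to FS there, AF ⟂ FS, with radius 17.8, so the center A sits 17.8 in from both sides at A = (-31.00, 32.90). Then cos ∠JAS = AJ·AS / (|AJ||AS|), giving 76.57°.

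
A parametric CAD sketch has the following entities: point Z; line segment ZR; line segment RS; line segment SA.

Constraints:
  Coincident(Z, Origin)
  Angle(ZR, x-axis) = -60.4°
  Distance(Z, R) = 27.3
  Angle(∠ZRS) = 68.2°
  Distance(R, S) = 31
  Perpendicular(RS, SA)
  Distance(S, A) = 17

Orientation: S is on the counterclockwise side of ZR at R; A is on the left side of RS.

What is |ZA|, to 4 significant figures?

22.47

Z is at the origin; ZR runs at -60.4° with length 27.3, so R = 27.3·(cos -60.4°, sin -60.4°) = (13.48, -23.74). ∠ZRS = 68.2°, so RS runs at -60.4° + (180° − 68.2°) = 51.40° from the x-axis; with |RS| = 31.0, S = R + 31.0·(cos 51.40°, sin 51.40°) = (32.82, 0.4899). RS ⟂ SA; with |SA| = 17.0 on the left of RS, A = S + 17.0·(-0.7815, 0.6239) = (19.54, 11.10). Then |ZA| = |A − Z| = 22.47.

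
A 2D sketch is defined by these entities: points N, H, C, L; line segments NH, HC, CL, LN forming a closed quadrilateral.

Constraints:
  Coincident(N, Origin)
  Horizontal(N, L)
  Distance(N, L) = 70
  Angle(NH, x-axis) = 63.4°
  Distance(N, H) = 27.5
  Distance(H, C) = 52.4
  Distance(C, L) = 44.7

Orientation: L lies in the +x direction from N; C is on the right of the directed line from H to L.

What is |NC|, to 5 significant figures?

40.104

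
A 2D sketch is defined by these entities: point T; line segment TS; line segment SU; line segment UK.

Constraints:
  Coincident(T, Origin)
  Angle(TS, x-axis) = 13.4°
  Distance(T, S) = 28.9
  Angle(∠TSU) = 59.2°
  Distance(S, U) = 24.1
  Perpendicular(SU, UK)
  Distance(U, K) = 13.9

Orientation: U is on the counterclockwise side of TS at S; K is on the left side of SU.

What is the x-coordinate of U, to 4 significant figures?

11.31

T is at the origin; TS runs at 13.4° with length 28.9, so S = 28.9·(cos 13.4°, sin 13.4°) = (28.11, 6.698). ∠TSU = 59.2°, so SU runs at 13.4° + (180° − 59.2°) = 134.2° from the x-axis; with |SU| = 24.1, U = S + 24.1·(cos 134.2°, sin 134.2°) = (11.31, 23.98). So U.x = 11.31.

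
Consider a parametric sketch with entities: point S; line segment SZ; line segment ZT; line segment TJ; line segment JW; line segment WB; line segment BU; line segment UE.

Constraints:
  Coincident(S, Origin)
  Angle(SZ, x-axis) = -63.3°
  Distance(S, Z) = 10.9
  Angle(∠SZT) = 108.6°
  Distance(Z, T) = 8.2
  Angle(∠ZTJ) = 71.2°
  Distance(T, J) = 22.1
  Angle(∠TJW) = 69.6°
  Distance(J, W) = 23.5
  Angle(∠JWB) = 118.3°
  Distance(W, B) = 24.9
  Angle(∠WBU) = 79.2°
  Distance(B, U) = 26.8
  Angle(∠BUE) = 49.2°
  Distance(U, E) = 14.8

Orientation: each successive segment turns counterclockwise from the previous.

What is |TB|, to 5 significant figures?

27.628

∠TJW = 69.6° gives JW at -132.70° from the x-axis; with |JW| = 23.5, W = (-12.920, -6.1441). ∠JWB = 118.3° gives WB at -71.000° from the x-axis; with |WB| = 24.9, B = (-4.8131, -29.688). Then |TB| = |B − T| = 27.628.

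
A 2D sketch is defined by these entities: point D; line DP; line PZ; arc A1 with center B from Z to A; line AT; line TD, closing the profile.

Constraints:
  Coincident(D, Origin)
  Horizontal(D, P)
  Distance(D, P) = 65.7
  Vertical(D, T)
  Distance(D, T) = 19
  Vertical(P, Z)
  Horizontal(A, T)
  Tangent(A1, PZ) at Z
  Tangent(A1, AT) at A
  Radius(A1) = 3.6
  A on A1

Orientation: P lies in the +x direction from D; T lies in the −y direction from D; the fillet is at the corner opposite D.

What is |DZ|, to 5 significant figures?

67.481

The virtual corner opposite D is at (65.700, -19.000). A1 meets PZ tangentially, so BZ is at right angles to PZ and since A1 is tangent to AT there, BA ⟂ AT, with radius 3.6, so the center B sits 3.6 in from both sides at B = (62.100, -15.400). That places the tangent points at Z = (65.700, -15.400) on PZ and A = (62.100, -19.000) on AT. Then |DZ| = |Z − D| = 67.481.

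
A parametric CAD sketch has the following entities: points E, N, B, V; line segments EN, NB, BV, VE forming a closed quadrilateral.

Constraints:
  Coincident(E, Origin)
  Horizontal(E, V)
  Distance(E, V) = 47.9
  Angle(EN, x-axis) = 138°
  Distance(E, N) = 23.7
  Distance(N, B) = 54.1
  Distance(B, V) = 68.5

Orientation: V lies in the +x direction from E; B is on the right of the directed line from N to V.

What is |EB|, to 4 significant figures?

38.75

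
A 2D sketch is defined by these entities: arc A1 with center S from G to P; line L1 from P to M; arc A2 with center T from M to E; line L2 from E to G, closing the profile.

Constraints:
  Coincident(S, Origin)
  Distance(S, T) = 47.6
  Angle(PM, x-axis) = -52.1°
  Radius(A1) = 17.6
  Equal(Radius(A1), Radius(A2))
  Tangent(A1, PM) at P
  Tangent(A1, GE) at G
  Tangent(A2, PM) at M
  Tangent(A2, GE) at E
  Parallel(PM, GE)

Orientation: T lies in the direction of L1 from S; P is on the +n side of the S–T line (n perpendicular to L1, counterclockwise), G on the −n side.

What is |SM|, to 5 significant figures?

50.750

The slot axis is L1's direction at -52.1°, so u = (cos -52.1°, sin -52.1°) = (0.61429, -0.78908) and n = (−sin -52.1°, cos -52.1°) = (0.78908, 0.61429). S is at the origin and T lies 47.6 along u from S, so T = 47.6·u = (29.240, -37.560). Tangency of A1 to both parallel lines with radius 17.6 puts P and G at S ± 17.6·n: P = (13.888, 10.811), G = (-13.888, -10.811). Equal radii place M and E the same way about T: M = T + 17.6·n = (43.128, -26.749), E = T − 17.6·n = (15.352, -48.372). Then |SM| = |M − S| = 50.750.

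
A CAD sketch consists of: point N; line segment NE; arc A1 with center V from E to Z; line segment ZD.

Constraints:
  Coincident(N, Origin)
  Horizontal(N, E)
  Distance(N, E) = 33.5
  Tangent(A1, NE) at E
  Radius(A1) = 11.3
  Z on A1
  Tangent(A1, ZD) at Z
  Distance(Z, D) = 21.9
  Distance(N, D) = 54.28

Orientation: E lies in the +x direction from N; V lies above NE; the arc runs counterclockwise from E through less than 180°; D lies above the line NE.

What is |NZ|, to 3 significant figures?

46.5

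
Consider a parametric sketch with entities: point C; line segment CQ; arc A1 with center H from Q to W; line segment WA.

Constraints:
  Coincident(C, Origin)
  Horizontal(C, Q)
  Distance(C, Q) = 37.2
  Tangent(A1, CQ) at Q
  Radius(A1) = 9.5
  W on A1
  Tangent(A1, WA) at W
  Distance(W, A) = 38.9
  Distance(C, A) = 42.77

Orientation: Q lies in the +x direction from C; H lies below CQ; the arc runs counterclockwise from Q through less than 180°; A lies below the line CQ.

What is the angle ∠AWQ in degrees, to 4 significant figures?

147.3°

C is at the origin; C and Q share the same y with |CQ| = 37.2 and Q on the +x side, so Q = (37.20, 0.000). A1 meets CQ tangentially, so HQ is at right angles to CQ, so H = Q + (0, -9.5) = (37.20, -9.500). Since HW ⟂ WA (tangency), |HA| = √(9.5² + 38.9²) = 40.04 regardless of where W sits on A1. So A lies on both circle(C, 42.77) and circle(H, 40.04); the below-CQ intersection is A = (12.39, -40.93). W is the foot of the tangent from A: W = (28.56, -5.552).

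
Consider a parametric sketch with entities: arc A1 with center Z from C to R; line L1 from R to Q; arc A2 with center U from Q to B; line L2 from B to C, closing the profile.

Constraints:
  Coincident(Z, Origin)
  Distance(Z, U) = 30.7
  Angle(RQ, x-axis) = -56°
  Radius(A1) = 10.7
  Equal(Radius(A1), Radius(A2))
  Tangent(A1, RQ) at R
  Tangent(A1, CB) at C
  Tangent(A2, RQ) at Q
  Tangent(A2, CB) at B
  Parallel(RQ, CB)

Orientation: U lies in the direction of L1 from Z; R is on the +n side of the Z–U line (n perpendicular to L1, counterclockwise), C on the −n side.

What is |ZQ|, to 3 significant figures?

32.5

The slot axis is L1's direction at -56.0°, so u = (cos -56.0°, sin -56.0°) = (0.559, -0.829) and n = (−sin -56.0°, cos -56.0°) = (0.829, 0.559). Z is at the origin and U lies 30.7 along u from Z, so U = 30.7·u = (17.2, -25.5). Tangency of A1 to both parallel lines with radius 10.7 puts R and C at Z ± 10.7·n: R = (8.87, 5.98), C = (-8.87, -5.98). Equal radii place Q and B the same way about U: Q = U + 10.7·n = (26.0, -19.5), B = U − 10.7·n = (8.30, -31.4). Then |ZQ| = |Q − Z| = 32.5.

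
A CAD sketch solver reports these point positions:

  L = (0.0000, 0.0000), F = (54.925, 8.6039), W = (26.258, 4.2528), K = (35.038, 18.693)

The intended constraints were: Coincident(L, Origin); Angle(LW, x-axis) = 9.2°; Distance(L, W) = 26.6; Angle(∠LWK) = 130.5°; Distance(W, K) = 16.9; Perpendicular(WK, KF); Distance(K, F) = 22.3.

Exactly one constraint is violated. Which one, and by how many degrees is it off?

Perpendicular(WK, KF) — off by 4.40°.

L = (0.00, 0.00) ✓; LW at 9.200° ✓; |LW| = 26.60 ✓; ∠LWK = 130.5° ✓; |WK| = 16.90 ✓; ∠(WK, KF) = 85.60° ✗; |KF| = 22.30 ✓.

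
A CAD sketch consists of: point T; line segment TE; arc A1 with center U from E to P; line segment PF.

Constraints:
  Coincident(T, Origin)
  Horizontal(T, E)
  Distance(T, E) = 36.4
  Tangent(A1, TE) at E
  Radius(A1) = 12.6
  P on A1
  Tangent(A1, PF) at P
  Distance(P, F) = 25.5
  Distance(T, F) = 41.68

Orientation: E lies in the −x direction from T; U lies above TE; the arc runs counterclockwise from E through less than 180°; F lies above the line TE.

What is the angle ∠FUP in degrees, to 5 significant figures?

63.705°

Checks: |UP| = 12.60 ✓; ∠(UP, PF) = 90.00° ✓; |PF| = 25.50 ✓; |TF| = 41.68 ✓.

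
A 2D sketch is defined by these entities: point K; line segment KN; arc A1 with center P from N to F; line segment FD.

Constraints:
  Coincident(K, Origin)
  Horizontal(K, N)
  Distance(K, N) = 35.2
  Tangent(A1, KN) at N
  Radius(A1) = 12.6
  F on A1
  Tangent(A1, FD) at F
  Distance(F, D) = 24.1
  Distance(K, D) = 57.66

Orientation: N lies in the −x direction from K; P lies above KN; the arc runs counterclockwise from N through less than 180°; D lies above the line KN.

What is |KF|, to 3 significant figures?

33.7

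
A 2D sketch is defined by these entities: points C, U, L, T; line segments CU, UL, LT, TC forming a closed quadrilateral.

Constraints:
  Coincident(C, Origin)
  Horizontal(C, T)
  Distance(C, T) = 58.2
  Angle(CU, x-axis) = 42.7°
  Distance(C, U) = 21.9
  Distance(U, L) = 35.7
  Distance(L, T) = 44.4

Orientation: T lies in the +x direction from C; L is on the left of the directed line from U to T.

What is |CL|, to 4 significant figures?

57.57

C is at the origin; C and T share the same y with |CT| = 58.2 and T in +x, so T = (58.2, 0). CU runs at 42.7° with |CU| = 21.9, so U = (16.09, 14.85). L is determined by |UL| = 35.7 and |LT| = 44.4 together: it lies at the intersection of circle(U, 35.7) and circle(T, 44.4). With |UT| = 44.65, the foot of the radical line on UT is 14.52 from U and the perpendicular offset is √(35.7² − 14.52²) = 32.61. Taking the left-of-UT solution: L = (40.64, 40.78).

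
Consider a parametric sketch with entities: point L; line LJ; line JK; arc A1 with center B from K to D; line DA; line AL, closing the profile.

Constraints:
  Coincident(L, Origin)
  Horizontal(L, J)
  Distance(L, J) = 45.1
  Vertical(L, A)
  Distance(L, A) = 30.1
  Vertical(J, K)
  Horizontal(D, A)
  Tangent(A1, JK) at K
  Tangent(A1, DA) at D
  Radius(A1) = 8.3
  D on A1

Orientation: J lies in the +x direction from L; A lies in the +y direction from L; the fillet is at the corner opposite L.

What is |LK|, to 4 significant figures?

50.09

The virtual corner opposite L is at (45.10, 30.10). The tangent condition forces BK to be normal to JK and the tangent condition forces BD to be normal to DA, with radius 8.3, so the center B sits 8.3 in from both sides at B = (36.80, 21.80). That places the tangent points at K = (45.10, 21.80) on JK and D = (36.80, 30.10) on DA. Then |LK| = |K − L| = 50.09.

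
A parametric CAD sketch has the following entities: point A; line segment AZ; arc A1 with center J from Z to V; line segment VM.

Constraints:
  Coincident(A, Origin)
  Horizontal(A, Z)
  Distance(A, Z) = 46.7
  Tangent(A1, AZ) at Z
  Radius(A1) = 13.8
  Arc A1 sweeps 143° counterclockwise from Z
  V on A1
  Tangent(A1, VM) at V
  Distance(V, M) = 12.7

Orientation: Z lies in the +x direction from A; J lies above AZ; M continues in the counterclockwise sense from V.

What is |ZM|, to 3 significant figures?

32.5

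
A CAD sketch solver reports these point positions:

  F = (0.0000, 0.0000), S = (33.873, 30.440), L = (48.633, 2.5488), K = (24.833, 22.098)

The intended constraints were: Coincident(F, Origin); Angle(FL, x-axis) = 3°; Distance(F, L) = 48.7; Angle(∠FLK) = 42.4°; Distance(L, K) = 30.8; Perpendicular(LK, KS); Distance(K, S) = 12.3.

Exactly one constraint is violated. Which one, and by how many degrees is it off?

Perpendicular(LK, KS) — off by 7.90°.

F = (0.00, 0.00) ✓; FL at 3.000° ✓; |FL| = 48.70 ✓; ∠FLK = 42.40° ✓; |LK| = 30.80 ✓; ∠(LK, KS) = 97.90° ✗; |KS| = 12.30 ✓.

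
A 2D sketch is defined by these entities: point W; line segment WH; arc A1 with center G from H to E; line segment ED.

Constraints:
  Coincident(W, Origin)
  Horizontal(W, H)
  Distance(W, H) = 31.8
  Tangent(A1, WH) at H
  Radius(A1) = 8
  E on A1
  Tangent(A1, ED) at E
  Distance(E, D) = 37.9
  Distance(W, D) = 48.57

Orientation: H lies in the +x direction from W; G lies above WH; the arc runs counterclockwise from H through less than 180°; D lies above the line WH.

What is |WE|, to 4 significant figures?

40.52

Checks: |WH| = 31.80 ✓; |GE| = 8.000 ✓; ∠(GE, ED) = 90.00° ✓; |ED| = 37.90 ✓; |WD| = 48.57 ✓.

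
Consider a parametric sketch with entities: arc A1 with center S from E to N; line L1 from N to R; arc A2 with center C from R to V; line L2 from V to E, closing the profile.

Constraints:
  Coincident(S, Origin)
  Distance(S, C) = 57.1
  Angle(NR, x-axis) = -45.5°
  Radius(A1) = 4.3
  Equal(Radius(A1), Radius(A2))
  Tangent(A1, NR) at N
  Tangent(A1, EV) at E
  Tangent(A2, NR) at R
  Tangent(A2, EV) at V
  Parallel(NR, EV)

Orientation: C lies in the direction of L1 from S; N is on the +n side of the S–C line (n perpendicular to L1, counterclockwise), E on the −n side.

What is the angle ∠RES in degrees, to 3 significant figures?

81.4°

The slot axis is L1's direction at -45.5°, so u = (cos -45.5°, sin -45.5°) = (0.701, -0.713) and n = (−sin -45.5°, cos -45.5°) = (0.713, 0.701). S is at the origin and C lies 57.1 along u from S, so C = 57.1·u = (40.0, -40.7). Tangency of A1 to both parallel lines with radius 4.3 puts N and E at S ± 4.3·n: N = (3.07, 3.01), E = (-3.07, -3.01). Equal radii place R and V the same way about C: R = C + 4.3·n = (43.1, -37.7), V = C − 4.3·n = (37.0, -43.7). Then cos ∠RES = ER·ES / (|ER||ES|), giving 81.4°.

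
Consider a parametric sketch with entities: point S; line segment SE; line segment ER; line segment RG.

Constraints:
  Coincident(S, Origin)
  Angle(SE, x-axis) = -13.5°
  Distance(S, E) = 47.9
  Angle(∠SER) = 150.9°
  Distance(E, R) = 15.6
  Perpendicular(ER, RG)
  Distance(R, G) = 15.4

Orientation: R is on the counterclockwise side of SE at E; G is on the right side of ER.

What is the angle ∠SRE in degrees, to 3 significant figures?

22.1°

S is at the origin; SE runs at -13.5° with length 47.9, so E = 47.9·(cos -13.5°, sin -13.5°) = (46.6, -11.2). ∠SER = 150.9°, so ER runs at -13.5° + (180° − 150.9°) = 15.6° from the x-axis; with |ER| = 15.6, R = E + 15.6·(cos 15.6°, sin 15.6°) = (61.6, -6.99). Then cos ∠SRE = RS·RE / (|RS||RE|), giving 22.1°.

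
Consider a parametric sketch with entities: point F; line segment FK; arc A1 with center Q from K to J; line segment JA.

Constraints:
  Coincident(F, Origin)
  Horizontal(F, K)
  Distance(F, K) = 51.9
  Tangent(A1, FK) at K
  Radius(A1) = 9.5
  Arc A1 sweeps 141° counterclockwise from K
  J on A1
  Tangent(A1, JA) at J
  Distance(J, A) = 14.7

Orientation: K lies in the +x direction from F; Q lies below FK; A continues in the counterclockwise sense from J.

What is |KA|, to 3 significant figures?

26.7

On A1, K sits at bearing 90° from Q; a 141° counterclockwise sweep puts J at bearing 231°, so J = Q + 9.5·(cos 231°, sin 231°) = (45.9, -16.9). Tangency of A1 to JA means the radius QJ is perpendicular to JA, so JA runs along (−sin 231°, cos 231°); with |JA| = 14.7, A = (57.3, -26.1). Then |KA| = |A − K| = 26.7.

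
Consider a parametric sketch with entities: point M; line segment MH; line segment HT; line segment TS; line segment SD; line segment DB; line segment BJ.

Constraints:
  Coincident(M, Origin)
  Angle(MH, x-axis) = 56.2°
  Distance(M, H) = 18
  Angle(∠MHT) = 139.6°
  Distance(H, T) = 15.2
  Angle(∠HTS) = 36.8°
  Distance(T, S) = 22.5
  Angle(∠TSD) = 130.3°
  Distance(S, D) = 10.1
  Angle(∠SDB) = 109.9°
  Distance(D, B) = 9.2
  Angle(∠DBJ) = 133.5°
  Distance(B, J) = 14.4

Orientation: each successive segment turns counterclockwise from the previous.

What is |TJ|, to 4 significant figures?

21.78

∠SDB = 109.9° gives DB at -0.4000° from the x-axis; with |DB| = 9.2, B = (9.520, 1.026). ∠DBJ = 133.5° gives BJ at 46.10° from the x-axis; with |BJ| = 14.4, J = (19.50, 11.40). Then |TJ| = |J − T| = 21.78.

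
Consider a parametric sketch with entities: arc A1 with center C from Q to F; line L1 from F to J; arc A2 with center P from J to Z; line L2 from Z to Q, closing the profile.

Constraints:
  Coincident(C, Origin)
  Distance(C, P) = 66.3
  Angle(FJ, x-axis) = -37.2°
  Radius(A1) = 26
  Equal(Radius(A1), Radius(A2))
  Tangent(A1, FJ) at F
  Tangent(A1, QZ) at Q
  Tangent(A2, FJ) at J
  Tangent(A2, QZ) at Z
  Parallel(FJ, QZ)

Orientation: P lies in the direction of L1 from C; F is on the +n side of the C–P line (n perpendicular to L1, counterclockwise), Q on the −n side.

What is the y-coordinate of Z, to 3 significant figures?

-60.8

The slot axis is L1's direction at -37.2°, so u = (cos -37.2°, sin -37.2°) = (0.797, -0.605) and n = (−sin -37.2°, cos -37.2°) = (0.605, 0.797). C is at the origin and P lies 66.3 along u from C, so P = 66.3·u = (52.8, -40.1). Tangency of A1 to both parallel lines with radius 26.0 puts F and Q at C ± 26.0·n: F = (15.7, 20.7), Q = (-15.7, -20.7). Equal radii place J and Z the same way about P: J = P + 26.0·n = (68.5, -19.4), Z = P − 26.0·n = (37.1, -60.8). So Z.y = -60.8.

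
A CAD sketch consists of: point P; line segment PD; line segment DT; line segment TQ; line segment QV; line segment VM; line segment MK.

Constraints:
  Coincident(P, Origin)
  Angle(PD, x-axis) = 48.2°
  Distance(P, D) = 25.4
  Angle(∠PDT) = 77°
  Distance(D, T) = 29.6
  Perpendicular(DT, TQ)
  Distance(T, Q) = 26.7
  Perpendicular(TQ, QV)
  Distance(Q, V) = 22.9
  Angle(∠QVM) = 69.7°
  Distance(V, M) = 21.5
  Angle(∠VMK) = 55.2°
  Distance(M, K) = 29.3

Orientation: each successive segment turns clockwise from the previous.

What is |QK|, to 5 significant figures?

4.0860

P is at the origin; PD runs at 48.2° with length 25.4, so D = (16.930, 18.935). ∠PDT = 77.0° gives DT at -54.800° from the x-axis; with |DT| = 29.6, T = (33.992, -5.2524). DT ⟂ TQ, so TQ runs at -144.80°; with |TQ| = 26.7, Q = (12.175, -20.643). TQ is perpendicular to QV, so QV runs at 125.20°; with |QV| = 22.9, V = (-1.0257, -1.9305). ∠QVM = 69.7° gives VM at 14.900° from the x-axis; with |VM| = 21.5, M = (19.751, 3.5978). ∠VMK = 55.2° gives MK at -109.90° from the x-axis; with |MK| = 29.3, K = (9.7782, -23.953). Then |QK| = |K − Q| = 4.0860.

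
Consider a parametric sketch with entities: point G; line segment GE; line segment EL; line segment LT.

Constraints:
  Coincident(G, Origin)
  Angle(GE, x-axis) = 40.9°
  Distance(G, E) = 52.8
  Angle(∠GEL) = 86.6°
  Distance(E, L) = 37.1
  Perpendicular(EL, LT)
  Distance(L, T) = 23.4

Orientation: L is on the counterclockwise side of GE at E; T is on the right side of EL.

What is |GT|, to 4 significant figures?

83.34

∠GEL = 86.6°, so EL runs at 40.9° + (180° − 86.6°) = 134.3° from the x-axis; with |EL| = 37.1, L = E + 37.1·(cos 134.3°, sin 134.3°) = (14.00, 61.12). EL is perpendicular to LT; with |LT| = 23.4 on the right of EL, T = L + 23.4·(0.7157, 0.6984) = (30.75, 77.47). Then |GT| = |T − G| = 83.34.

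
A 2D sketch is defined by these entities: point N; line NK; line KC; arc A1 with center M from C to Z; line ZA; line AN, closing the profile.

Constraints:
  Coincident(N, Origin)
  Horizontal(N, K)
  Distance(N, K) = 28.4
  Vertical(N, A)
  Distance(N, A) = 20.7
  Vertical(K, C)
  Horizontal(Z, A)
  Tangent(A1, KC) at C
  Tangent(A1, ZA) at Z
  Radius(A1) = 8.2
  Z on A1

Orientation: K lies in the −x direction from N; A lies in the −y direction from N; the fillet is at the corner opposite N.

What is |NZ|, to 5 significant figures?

28.923

N is at the origin; NK is horizontal with |NK| = 28.4 and K on the −x side, so K = (-28.400, 0.0000). NA is vertical with |NA| = 20.7 and A on the −y side, so A = (0.0000, -20.700). The virtual corner opposite N is at (-28.400, -20.700). The tangent condition forces MC to be normal to KC and A1 meets ZA tangentially, so MZ is at right angles to ZA, with radius 8.2, so the center M sits 8.2 in from both sides at M = (-20.200, -12.500). That places the tangent points at C = (-28.400, -12.500) on KC and Z = (-20.200, -20.700) on ZA. Then |NZ| = |Z − N| = 28.923.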